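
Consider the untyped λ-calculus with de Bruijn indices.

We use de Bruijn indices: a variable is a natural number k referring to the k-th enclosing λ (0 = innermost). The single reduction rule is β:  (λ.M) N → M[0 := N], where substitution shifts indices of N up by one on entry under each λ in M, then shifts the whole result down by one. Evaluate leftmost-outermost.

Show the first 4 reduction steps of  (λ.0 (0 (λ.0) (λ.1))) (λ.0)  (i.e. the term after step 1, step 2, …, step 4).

Answer: after 4 steps: λ.λ.0

Working:
  start: (λ.0 (0 (λ.0) (λ.1))) (λ.0)
  →1  (λ.0) ((λ.0) (λ.0) (λ.λ.0))
  →2  (λ.0) (λ.0) (λ.λ.0)
  →3  (λ.0) (λ.λ.0)
  →4  λ.λ.0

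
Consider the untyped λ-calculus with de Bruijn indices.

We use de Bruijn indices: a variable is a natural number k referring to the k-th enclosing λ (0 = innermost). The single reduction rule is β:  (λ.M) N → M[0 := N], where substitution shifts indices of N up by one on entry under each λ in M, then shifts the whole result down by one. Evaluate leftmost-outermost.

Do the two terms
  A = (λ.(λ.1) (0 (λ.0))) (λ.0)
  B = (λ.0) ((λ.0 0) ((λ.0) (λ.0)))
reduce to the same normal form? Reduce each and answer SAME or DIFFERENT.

Term A:
  start: (λ.(λ.1) (0 (λ.0))) (λ.0)
  →1  (λ.λ.0) ((λ.0) (λ.0))
  →2  λ.0

Term B:
  start: (λ.0) ((λ.0 0) ((λ.0) (λ.0)))
  →1  (λ.0 0) ((λ.0) (λ.0))
  →2  (λ.0) (λ.0) ((λ.0) (λ.0))
  →3  (λ.0) ((λ.0) (λ.0))
  →4  (λ.0) (λ.0)
  →5  λ.0

Answer: SAME — A ⇓ λ.0, B ⇓ λ.0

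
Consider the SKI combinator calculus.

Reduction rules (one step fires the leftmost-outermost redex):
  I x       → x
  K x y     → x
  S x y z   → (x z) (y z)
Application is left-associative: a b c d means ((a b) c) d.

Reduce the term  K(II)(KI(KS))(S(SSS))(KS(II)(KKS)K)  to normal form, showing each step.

Answer: normal form = S(SSS)(SKK)  (in 5 steps)

Derivation:
  start: K(II)(KI(KS))(S(SSS))(KS(II)(KKS)K)
  →1  II(S(SSS))(KS(II)(KKS)K)
  →2  I(S(SSS))(KS(II)(KKS)K)
  →3  S(SSS)(KS(II)(KKS)K)
  →4  S(SSS)(S(KKS)K)
  →5  S(SSS)(SKK)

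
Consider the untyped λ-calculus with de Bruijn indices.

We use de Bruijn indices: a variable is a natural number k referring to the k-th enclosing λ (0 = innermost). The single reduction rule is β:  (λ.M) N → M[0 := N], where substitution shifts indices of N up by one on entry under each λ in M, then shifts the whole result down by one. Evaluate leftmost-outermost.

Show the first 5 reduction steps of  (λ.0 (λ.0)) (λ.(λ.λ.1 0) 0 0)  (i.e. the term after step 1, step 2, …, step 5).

  start: (λ.0 (λ.0)) (λ.(λ.λ.1 0) 0 0)
  step 1: (λ.(λ.λ.1 0) 0 0) (λ.0)
  step 2: (λ.λ.1 0) (λ.0) (λ.0)
  step 3: (λ.(λ.0) 0) (λ.0)
  step 4: (λ.0) (λ.0)
  step 5: λ.0

Answer: after 5 steps: λ.0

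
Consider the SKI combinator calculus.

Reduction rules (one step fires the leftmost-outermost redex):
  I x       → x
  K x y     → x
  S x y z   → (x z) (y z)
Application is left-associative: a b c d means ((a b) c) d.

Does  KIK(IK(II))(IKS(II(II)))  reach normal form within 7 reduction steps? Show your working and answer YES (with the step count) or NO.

  start: KIK(IK(II))(IKS(II(II)))
  →1  I(IK(II))(IKS(II(II)))
  →2  IK(II)(IKS(II(II)))
  →3  K(II)(IKS(II(II)))
  →4  II
  →5  I

Answer: YES — reaches normal form I in 5 ≤ 7 steps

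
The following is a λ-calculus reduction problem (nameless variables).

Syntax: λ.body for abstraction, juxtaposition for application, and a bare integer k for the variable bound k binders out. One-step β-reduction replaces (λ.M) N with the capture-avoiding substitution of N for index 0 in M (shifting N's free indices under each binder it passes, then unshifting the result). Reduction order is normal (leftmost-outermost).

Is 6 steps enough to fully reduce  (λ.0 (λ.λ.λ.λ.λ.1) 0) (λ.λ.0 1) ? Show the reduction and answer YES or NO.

  start: (λ.0 (λ.λ.λ.λ.λ.1) 0) (λ.λ.0 1)
  [1] (λ.λ.0 1) (λ.λ.λ.λ.λ.1) (λ.λ.0 1)
  [2] (λ.0 (λ.λ.λ.λ.λ.1)) (λ.λ.0 1)
  [3] (λ.λ.0 1) (λ.λ.λ.λ.λ.1)
  [4] λ.0 (λ.λ.λ.λ.λ.1)

Answer: YES — reaches normal form λ.0 (λ.λ.λ.λ.λ.1) in 4 ≤ 6 steps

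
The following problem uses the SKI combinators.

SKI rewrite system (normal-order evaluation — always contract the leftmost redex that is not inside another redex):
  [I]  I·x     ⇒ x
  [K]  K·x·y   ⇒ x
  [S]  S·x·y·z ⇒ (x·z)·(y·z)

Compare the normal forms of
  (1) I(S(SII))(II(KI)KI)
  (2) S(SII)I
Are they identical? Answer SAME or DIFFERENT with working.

Term A:
  start: I(S(SII))(II(KI)KI)
  →1  S(SII)(II(KI)KI)
  →2  S(SII)(I(KI)KI)
  →3  S(SII)(KIKI)
  →4  S(SII)(II)
  →5  S(SII)I

Term B:
  start: S(SII)I

Answer: SAME — A ⇓ S(SII)I, B ⇓ S(SII)I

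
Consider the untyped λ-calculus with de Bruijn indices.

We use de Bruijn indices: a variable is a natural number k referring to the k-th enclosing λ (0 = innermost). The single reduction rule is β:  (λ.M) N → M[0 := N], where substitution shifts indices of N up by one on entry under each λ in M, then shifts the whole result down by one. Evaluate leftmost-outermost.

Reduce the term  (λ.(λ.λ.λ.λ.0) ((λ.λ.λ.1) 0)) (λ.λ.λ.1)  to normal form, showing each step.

Answer: normal form = λ.λ.λ.0  (in 2 steps)

Reduction:
  start: (λ.(λ.λ.λ.λ.0) ((λ.λ.λ.1) 0)) (λ.λ.λ.1)
  →1  (λ.λ.λ.λ.0) ((λ.λ.λ.1) (λ.λ.λ.1))
  →2  λ.λ.λ.0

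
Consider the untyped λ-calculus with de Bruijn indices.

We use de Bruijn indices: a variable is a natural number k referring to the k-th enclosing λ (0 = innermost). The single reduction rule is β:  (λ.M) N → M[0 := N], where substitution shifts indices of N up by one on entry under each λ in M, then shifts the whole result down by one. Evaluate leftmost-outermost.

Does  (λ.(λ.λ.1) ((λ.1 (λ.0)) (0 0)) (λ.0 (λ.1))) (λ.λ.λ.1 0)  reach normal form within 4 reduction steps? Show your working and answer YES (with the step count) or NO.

Answer: NO — after 4 steps the term is (λ.λ.λ.1 0) (λ.0), not yet normal

Working:
  start: (λ.(λ.λ.1) ((λ.1 (λ.0)) (0 0)) (λ.0 (λ.1))) (λ.λ.λ.1 0)
  [1] (λ.λ.1) ((λ.(λ.λ.λ.1 0) (λ.0)) ((λ.λ.λ.1 0) (λ.λ.λ.1 0))) (λ.0 (λ.1))
  [2] (λ.(λ.(λ.λ.λ.1 0) (λ.0)) ((λ.λ.λ.1 0) (λ.λ.λ.1 0))) (λ.0 (λ.1))
  [3] (λ.(λ.λ.λ.1 0) (λ.0)) ((λ.λ.λ.1 0) (λ.λ.λ.1 0))
  [4] (λ.λ.λ.1 0) (λ.0)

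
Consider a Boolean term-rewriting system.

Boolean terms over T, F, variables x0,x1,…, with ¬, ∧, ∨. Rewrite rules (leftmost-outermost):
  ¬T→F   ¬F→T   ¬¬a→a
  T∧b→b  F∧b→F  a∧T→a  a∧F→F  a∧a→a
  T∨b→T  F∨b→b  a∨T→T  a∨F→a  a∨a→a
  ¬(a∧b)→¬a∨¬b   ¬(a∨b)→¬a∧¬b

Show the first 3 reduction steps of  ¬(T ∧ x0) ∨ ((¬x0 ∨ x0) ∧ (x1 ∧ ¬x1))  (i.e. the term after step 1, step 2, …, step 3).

Answer: after 3 steps: ¬x0 ∨ ((¬x0 ∨ x0) ∧ (x1 ∧ ¬x1))

Working:
  start: ¬(T ∧ x0) ∨ ((¬x0 ∨ x0) ∧ (x1 ∧ ¬x1))
  [1] (¬T ∨ ¬x0) ∨ ((¬x0 ∨ x0) ∧ (x1 ∧ ¬x1))
  [2] (F ∨ ¬x0) ∨ ((¬x0 ∨ x0) ∧ (x1 ∧ ¬x1))
  [3] ¬x0 ∨ ((¬x0 ∨ x0) ∧ (x1 ∧ ¬x1))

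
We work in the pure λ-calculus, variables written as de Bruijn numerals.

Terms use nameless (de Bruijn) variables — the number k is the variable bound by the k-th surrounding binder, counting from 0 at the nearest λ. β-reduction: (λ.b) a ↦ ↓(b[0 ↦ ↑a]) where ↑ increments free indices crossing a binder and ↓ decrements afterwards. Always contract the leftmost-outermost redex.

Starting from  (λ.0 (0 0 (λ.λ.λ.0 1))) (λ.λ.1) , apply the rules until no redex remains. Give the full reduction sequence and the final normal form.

Answer: normal form = λ.λ.λ.1  (in 4 steps)

Reduction:
  start: (λ.0 (0 0 (λ.λ.λ.0 1))) (λ.λ.1)
  →1  (λ.λ.1) ((λ.λ.1) (λ.λ.1) (λ.λ.λ.0 1))
  →2  λ.(λ.λ.1) (λ.λ.1) (λ.λ.λ.0 1)
  →3  λ.(λ.λ.λ.1) (λ.λ.λ.0 1)
  →4  λ.λ.λ.1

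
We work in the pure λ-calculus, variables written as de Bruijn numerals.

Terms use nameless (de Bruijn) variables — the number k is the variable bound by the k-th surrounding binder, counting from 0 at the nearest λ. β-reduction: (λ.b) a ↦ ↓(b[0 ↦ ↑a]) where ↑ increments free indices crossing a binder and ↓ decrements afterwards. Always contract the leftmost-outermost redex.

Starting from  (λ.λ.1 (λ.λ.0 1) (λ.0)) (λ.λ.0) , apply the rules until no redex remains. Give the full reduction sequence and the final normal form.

Answer: normal form = λ.λ.0  (in 3 steps)

Reduction:
  start: (λ.λ.1 (λ.λ.0 1) (λ.0)) (λ.λ.0)
  →1  λ.(λ.λ.0) (λ.λ.0 1) (λ.0)
  →2  λ.(λ.0) (λ.0)
  →3  λ.λ.0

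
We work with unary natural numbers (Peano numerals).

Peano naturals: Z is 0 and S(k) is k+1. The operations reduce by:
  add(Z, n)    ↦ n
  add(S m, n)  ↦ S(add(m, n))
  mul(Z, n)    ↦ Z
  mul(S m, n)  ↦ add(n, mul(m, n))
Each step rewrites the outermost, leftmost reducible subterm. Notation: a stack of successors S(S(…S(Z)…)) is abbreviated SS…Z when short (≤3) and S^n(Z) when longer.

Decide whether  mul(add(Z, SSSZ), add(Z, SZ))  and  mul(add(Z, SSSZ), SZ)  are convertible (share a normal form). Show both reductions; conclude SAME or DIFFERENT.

Term A:
  start: mul(add(Z, SSSZ), add(Z, SZ))
  step 1: mul(SSSZ, add(Z, SZ))
  step 2: add(add(Z, SZ), mul(SSZ, add(Z, SZ)))
  step 3: add(SZ, mul(SSZ, add(Z, SZ)))
  step 4: S(add(Z, mul(SSZ, add(Z, SZ))))
  step 5: S(mul(SSZ, add(Z, SZ)))
  step 6: S(add(add(Z, SZ), mul(SZ, add(Z, SZ))))
  step 7: S(add(SZ, mul(SZ, add(Z, SZ))))
  step 8: S(S(add(Z, mul(SZ, add(Z, SZ)))))
  step 9: S(S(mul(SZ, add(Z, SZ))))
  step 10: S(S(add(add(Z, SZ), mul(Z, add(Z, SZ)))))
  step 11: S(S(add(SZ, mul(Z, add(Z, SZ)))))
  step 12: S(S(S(add(Z, mul(Z, add(Z, SZ))))))
  step 13: S(S(S(mul(Z, add(Z, SZ)))))
  step 14: SSSZ

Term B:
  start: mul(add(Z, SSSZ), SZ)
  step 1: mul(SSSZ, SZ)
  step 2: add(SZ, mul(SSZ, SZ))
  step 3: S(add(Z, mul(SSZ, SZ)))
  step 4: S(mul(SSZ, SZ))
  step 5: S(add(SZ, mul(SZ, SZ)))
  step 6: S(S(add(Z, mul(SZ, SZ))))
  step 7: S(S(mul(SZ, SZ)))
  step 8: S(S(add(SZ, mul(Z, SZ))))
  step 9: S(S(S(add(Z, mul(Z, SZ)))))
  step 10: S(S(S(mul(Z, SZ))))
  step 11: SSSZ

Answer: SAME — A ⇓ SSSZ, B ⇓ SSSZ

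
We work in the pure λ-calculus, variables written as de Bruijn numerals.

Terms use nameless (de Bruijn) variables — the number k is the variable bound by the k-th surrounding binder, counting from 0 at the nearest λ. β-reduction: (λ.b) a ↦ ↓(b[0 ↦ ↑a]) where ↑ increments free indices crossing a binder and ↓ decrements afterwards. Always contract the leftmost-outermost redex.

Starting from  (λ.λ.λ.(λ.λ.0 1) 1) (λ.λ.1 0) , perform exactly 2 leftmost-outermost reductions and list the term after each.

Answer: after 2 steps: λ.λ.λ.0 2

Reduction:
  start: (λ.λ.λ.(λ.λ.0 1) 1) (λ.λ.1 0)
  [1] λ.λ.(λ.λ.0 1) 1
  [2] λ.λ.λ.0 2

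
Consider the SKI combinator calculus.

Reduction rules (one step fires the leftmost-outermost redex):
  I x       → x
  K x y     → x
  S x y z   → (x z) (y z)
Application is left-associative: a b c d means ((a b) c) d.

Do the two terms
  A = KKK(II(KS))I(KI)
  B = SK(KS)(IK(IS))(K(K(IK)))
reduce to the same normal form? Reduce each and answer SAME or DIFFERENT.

Term A:
  start: KKK(II(KS))I(KI)
  step 1: K(II(KS))I(KI)
  step 2: II(KS)(KI)
  step 3: I(KS)(KI)
  step 4: KS(KI)
  step 5: S

Term B:
  start: SK(KS)(IK(IS))(K(K(IK)))
  step 1: K(IK(IS))(KS(IK(IS)))(K(K(IK)))
  step 2: IK(IS)(K(K(IK)))
  step 3: K(IS)(K(K(IK)))
  step 4: IS
  step 5: S

Answer: SAME — A ⇓ S, B ⇓ S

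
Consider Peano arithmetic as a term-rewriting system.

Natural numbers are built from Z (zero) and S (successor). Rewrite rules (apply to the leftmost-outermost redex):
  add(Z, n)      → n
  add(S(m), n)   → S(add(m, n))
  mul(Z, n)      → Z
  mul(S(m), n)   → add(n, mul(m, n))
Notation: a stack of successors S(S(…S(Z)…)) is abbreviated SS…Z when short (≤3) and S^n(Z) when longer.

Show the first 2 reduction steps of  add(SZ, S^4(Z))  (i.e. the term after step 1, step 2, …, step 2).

  start: add(SZ, S^4(Z))
  step 1: S(add(Z, S^4(Z)))
  step 2: S^5(Z)

Answer: after 2 steps: S^5(Z)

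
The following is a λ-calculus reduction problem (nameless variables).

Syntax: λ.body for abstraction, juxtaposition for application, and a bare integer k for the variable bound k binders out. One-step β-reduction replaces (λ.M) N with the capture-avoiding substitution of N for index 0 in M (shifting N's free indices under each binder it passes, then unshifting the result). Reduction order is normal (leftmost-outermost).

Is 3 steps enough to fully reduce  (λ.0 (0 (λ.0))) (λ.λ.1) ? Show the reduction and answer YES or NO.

Answer: YES — reaches normal form λ.λ.λ.0 in 3 ≤ 3 steps

Derivation:
  start: (λ.0 (0 (λ.0))) (λ.λ.1)
  →1  (λ.λ.1) ((λ.λ.1) (λ.0))
  →2  λ.(λ.λ.1) (λ.0)
  →3  λ.λ.λ.0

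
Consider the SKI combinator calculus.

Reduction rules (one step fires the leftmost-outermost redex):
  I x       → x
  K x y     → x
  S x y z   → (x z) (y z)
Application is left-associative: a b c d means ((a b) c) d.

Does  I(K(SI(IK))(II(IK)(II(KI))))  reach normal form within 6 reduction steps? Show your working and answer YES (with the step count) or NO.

Answer: YES — reaches normal form SIK in 3 ≤ 6 steps

Working:
  start: I(K(SI(IK))(II(IK)(II(KI))))
  [1] K(SI(IK))(II(IK)(II(KI)))
  [2] SI(IK)
  [3] SIK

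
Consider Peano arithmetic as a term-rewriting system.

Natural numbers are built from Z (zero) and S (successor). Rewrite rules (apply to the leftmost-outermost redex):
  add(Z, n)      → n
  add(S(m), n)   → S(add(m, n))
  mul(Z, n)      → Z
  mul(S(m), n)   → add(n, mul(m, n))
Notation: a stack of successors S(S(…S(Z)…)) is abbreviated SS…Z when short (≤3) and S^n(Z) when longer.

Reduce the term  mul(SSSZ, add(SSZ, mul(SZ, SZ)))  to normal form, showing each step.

Answer: normal form = S^9(Z)  (in 37 steps)

Derivation:
  start: mul(SSSZ, add(SSZ, mul(SZ, SZ)))
  [1] add(add(SSZ, mul(SZ, SZ)), mul(SSZ, add(SSZ, mul(SZ, SZ))))
  [2] add(S(add(SZ, mul(SZ, SZ))), mul(SSZ, add(SSZ, mul(SZ, SZ))))
  [3] S(add(add(SZ, mul(SZ, SZ)), mul(SSZ, add(SSZ, mul(SZ, SZ)))))
  [4] S(add(S(add(Z, mul(SZ, SZ))), mul(SSZ, add(SSZ, mul(SZ, SZ)))))
  [5] S(S(add(add(Z, mul(SZ, SZ)), mul(SSZ, add(SSZ, mul(SZ, SZ))))))
  [6] S(S(add(mul(SZ, SZ), mul(SSZ, add(SSZ, mul(SZ, SZ))))))
  [7] S(S(add(add(SZ, mul(Z, SZ)), mul(SSZ, add(SSZ, mul(SZ, SZ))))))
  [8] S(S(add(S(add(Z, mul(Z, SZ))), mul(SSZ, add(SSZ, mul(SZ, SZ))))))
  [9] S(S(S(add(add(Z, mul(Z, SZ)), mul(SSZ, add(SSZ, mul(SZ, SZ)))))))
  [10] S(S(S(add(mul(Z, SZ), mul(SSZ, add(SSZ, mul(SZ, SZ)))))))
  [11] S(S(S(add(Z, mul(SSZ, add(SSZ, mul(SZ, SZ)))))))
  [12] S(S(S(mul(SSZ, add(SSZ, mul(SZ, SZ))))))
  [13] S(S(S(add(add(SSZ, mul(SZ, SZ)), mul(SZ, add(SSZ, mul(SZ, SZ)))))))
  [14] S(S(S(add(S(add(SZ, mul(SZ, SZ))), mul(SZ, add(SSZ, mul(SZ, SZ)))))))
  [15] S(S(S(S(add(add(SZ, mul(SZ, SZ)), mul(SZ, add(SSZ, mul(SZ, SZ))))))))
  [16] S(S(S(S(add(S(add(Z, mul(SZ, SZ))), mul(SZ, add(SSZ, mul(SZ, SZ))))))))
  [17] S(S(S(S(S(add(add(Z, mul(SZ, SZ)), mul(SZ, add(SSZ, mul(SZ, SZ)))))))))
  [18] S(S(S(S(S(add(mul(SZ, SZ), mul(SZ, add(SSZ, mul(SZ, SZ)))))))))
  [19] S(S(S(S(S(add(add(SZ, mul(Z, SZ)), mul(SZ, add(SSZ, mul(SZ, SZ)))))))))
  [20] S(S(S(S(S(add(S(add(Z, mul(Z, SZ))), mul(SZ, add(SSZ, mul(SZ, SZ)))))))))
  [21] S(S(S(S(S(S(add(add(Z, mul(Z, SZ)), mul(SZ, add(SSZ, mul(SZ, SZ))))))))))
  [22] S(S(S(S(S(S(add(mul(Z, SZ), mul(SZ, add(SSZ, mul(SZ, SZ))))))))))
  [23] S(S(S(S(S(S(add(Z, mul(SZ, add(SSZ, mul(SZ, SZ))))))))))
  [24] S(S(S(S(S(S(mul(SZ, add(SSZ, mul(SZ, SZ)))))))))
  [25] S(S(S(S(S(S(add(add(SSZ, mul(SZ, SZ)), mul(Z, add(SSZ, mul(SZ, SZ))))))))))
  [26] S(S(S(S(S(S(add(S(add(SZ, mul(SZ, SZ))), mul(Z, add(SSZ, mul(SZ, SZ))))))))))
  [27] S(S(S(S(S(S(S(add(add(SZ, mul(SZ, SZ)), mul(Z, add(SSZ, mul(SZ, SZ)))))))))))
  [28] S(S(S(S(S(S(S(add(S(add(Z, mul(SZ, SZ))), mul(Z, add(SSZ, mul(SZ, SZ)))))))))))
  [29] S(S(S(S(S(S(S(S(add(add(Z, mul(SZ, SZ)), mul(Z, add(SSZ, mul(SZ, SZ))))))))))))
  [30] S(S(S(S(S(S(S(S(add(mul(SZ, SZ), mul(Z, add(SSZ, mul(SZ, SZ))))))))))))
  [31] S(S(S(S(S(S(S(S(add(add(SZ, mul(Z, SZ)), mul(Z, add(SSZ, mul(SZ, SZ))))))))))))
  [32] S(S(S(S(S(S(S(S(add(S(add(Z, mul(Z, SZ))), mul(Z, add(SSZ, mul(SZ, SZ))))))))))))
  [33] S(S(S(S(S(S(S(S(S(add(add(Z, mul(Z, SZ)), mul(Z, add(SSZ, mul(SZ, SZ)))))))))))))
  [34] S(S(S(S(S(S(S(S(S(add(mul(Z, SZ), mul(Z, add(SSZ, mul(SZ, SZ)))))))))))))
  [35] S(S(S(S(S(S(S(S(S(add(Z, mul(Z, add(SSZ, mul(SZ, SZ)))))))))))))
  [36] S(S(S(S(S(S(S(S(S(mul(Z, add(SSZ, mul(SZ, SZ))))))))))))
  [37] S^9(Z)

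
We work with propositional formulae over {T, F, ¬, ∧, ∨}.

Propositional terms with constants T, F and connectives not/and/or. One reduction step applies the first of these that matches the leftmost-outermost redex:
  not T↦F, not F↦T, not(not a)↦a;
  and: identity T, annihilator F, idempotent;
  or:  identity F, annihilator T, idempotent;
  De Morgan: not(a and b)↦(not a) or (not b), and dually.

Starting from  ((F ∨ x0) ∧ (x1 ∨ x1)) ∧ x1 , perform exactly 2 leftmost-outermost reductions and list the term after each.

Answer: after 2 steps: (x0 ∧ x1) ∧ x1

Derivation:
  start: ((F ∨ x0) ∧ (x1 ∨ x1)) ∧ x1
  [1] (x0 ∧ (x1 ∨ x1)) ∧ x1
  [2] (x0 ∧ x1) ∧ x1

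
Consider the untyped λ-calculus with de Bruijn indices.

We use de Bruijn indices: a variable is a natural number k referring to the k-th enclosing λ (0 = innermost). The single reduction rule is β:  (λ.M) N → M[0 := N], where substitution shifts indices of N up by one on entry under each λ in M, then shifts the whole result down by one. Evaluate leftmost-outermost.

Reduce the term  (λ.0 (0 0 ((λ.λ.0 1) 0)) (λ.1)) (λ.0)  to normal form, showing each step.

  start: (λ.0 (0 0 ((λ.λ.0 1) 0)) (λ.1)) (λ.0)
  →1  (λ.0) ((λ.0) (λ.0) ((λ.λ.0 1) (λ.0))) (λ.λ.0)
  →2  (λ.0) (λ.0) ((λ.λ.0 1) (λ.0)) (λ.λ.0)
  →3  (λ.0) ((λ.λ.0 1) (λ.0)) (λ.λ.0)
  →4  (λ.λ.0 1) (λ.0) (λ.λ.0)
  →5  (λ.0 (λ.0)) (λ.λ.0)
  →6  (λ.λ.0) (λ.0)
  →7  λ.0

Answer: normal form = λ.0  (in 7 steps)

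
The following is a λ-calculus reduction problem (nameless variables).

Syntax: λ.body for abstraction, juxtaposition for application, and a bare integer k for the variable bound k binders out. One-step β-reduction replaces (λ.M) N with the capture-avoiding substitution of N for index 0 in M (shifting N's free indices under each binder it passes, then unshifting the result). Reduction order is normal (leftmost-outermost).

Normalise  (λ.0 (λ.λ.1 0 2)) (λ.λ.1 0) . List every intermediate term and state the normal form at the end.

  start: (λ.0 (λ.λ.1 0 2)) (λ.λ.1 0)
  →1  (λ.λ.1 0) (λ.λ.1 0 (λ.λ.1 0))
  →2  λ.(λ.λ.1 0 (λ.λ.1 0)) 0
  →3  λ.λ.1 0 (λ.λ.1 0)

Answer: normal form = λ.λ.1 0 (λ.λ.1 0)  (in 3 steps)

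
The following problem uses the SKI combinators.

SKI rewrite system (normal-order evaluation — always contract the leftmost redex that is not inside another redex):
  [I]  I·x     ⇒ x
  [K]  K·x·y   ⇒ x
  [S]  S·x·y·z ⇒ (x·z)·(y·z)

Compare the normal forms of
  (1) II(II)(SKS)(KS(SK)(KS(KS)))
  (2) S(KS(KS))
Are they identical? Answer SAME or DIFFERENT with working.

Term A:
  start: II(II)(SKS)(KS(SK)(KS(KS)))
  [1] I(II)(SKS)(KS(SK)(KS(KS)))
  [2] II(SKS)(KS(SK)(KS(KS)))
  [3] I(SKS)(KS(SK)(KS(KS)))
  [4] SKS(KS(SK)(KS(KS)))
  [5] K(KS(SK)(KS(KS)))(S(KS(SK)(KS(KS))))
  [6] KS(SK)(KS(KS))
  [7] S(KS(KS))
  [8] SS

Term B:
  start: S(KS(KS))
  [1] SS

Answer: SAME — A ⇓ SS, B ⇓ SS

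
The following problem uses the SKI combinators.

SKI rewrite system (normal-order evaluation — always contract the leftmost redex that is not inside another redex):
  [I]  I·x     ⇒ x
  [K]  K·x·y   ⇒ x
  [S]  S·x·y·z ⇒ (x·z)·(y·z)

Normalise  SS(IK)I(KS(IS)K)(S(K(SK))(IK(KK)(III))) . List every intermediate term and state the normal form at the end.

Answer: normal form = S(K(SK))(KK)  (in 8 steps)

Derivation:
  start: SS(IK)I(KS(IS)K)(S(K(SK))(IK(KK)(III)))
  [1] SI(IKI)(KS(IS)K)(S(K(SK))(IK(KK)(III)))
  [2] I(KS(IS)K)(IKI(KS(IS)K))(S(K(SK))(IK(KK)(III)))
  [3] KS(IS)K(IKI(KS(IS)K))(S(K(SK))(IK(KK)(III)))
  [4] SK(IKI(KS(IS)K))(S(K(SK))(IK(KK)(III)))
  [5] K(S(K(SK))(IK(KK)(III)))(IKI(KS(IS)K)(S(K(SK))(IK(KK)(III))))
  [6] S(K(SK))(IK(KK)(III))
  [7] S(K(SK))(K(KK)(III))
  [8] S(K(SK))(KK)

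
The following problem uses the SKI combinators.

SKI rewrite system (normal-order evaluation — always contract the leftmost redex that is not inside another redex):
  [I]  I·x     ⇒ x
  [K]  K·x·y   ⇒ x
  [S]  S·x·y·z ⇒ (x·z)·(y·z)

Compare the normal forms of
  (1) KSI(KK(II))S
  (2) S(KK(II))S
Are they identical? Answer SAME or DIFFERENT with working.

Term A:
  start: KSI(KK(II))S
  [1] S(KK(II))S
  [2] SKS

Term B:
  start: S(KK(II))S
  [1] SKS

Answer: SAME — A ⇓ SKS, B ⇓ SKS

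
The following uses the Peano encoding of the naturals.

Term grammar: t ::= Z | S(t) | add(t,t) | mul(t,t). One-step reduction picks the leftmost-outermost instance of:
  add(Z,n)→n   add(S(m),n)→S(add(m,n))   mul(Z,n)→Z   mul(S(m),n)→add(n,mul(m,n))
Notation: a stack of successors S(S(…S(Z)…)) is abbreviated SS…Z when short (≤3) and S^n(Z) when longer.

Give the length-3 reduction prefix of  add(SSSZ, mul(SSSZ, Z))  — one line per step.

  start: add(SSSZ, mul(SSSZ, Z))
  →1  S(add(SSZ, mul(SSSZ, Z)))
  →2  S(S(add(SZ, mul(SSSZ, Z))))
  →3  S(S(S(add(Z, mul(SSSZ, Z)))))

Answer: after 3 steps: S(S(S(add(Z, mul(SSSZ, Z)))))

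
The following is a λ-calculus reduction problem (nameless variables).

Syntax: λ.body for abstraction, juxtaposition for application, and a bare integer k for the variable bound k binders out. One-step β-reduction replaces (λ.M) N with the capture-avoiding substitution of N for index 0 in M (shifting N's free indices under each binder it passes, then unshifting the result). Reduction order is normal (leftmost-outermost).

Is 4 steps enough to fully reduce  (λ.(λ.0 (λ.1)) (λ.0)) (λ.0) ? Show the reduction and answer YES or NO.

  start: (λ.(λ.0 (λ.1)) (λ.0)) (λ.0)
  →1  (λ.0 (λ.1)) (λ.0)
  →2  (λ.0) (λ.λ.0)
  →3  λ.λ.0

Answer: YES — reaches normal form λ.λ.0 in 3 ≤ 4 steps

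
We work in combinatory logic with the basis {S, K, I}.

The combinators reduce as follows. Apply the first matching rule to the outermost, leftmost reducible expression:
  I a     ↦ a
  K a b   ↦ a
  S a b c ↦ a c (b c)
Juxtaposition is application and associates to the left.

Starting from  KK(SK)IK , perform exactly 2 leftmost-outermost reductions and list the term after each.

Answer: after 2 steps: I

Working:
  start: KK(SK)IK
  [1] KIK
  [2] I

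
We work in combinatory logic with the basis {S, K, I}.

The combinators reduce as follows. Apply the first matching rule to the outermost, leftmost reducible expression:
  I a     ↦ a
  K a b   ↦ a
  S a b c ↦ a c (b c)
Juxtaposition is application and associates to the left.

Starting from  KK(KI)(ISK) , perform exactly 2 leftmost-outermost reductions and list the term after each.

  start: KK(KI)(ISK)
  step 1: K(ISK)
  step 2: K(SK)

Answer: after 2 steps: K(SK)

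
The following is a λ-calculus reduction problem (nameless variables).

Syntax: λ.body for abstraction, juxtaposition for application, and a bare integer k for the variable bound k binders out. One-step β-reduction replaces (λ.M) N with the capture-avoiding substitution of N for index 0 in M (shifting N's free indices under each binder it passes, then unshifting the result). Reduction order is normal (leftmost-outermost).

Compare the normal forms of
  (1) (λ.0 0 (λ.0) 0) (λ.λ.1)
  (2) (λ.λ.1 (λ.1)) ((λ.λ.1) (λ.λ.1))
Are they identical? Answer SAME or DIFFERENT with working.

Term A:
  start: (λ.0 0 (λ.0) 0) (λ.λ.1)
  step 1: (λ.λ.1) (λ.λ.1) (λ.0) (λ.λ.1)
  step 2: (λ.λ.λ.1) (λ.0) (λ.λ.1)
  step 3: (λ.λ.1) (λ.λ.1)
  step 4: λ.λ.λ.1

Term B:
  start: (λ.λ.1 (λ.1)) ((λ.λ.1) (λ.λ.1))
  step 1: λ.(λ.λ.1) (λ.λ.1) (λ.1)
  step 2: λ.(λ.λ.λ.1) (λ.1)
  step 3: λ.λ.λ.1

Answer: SAME — A ⇓ λ.λ.λ.1, B ⇓ λ.λ.λ.1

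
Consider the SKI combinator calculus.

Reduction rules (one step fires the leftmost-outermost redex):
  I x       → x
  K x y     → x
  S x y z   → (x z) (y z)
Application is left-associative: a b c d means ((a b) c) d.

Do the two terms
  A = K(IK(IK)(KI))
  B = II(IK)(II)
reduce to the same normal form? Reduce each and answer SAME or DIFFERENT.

Term A:
  start: K(IK(IK)(KI))
  step 1: K(K(IK)(KI))
  step 2: K(IK)
  step 3: KK

Term B:
  start: II(IK)(II)
  step 1: I(IK)(II)
  step 2: IK(II)
  step 3: K(II)
  step 4: KI

Answer: DIFFERENT — A ⇓ KK, B ⇓ KI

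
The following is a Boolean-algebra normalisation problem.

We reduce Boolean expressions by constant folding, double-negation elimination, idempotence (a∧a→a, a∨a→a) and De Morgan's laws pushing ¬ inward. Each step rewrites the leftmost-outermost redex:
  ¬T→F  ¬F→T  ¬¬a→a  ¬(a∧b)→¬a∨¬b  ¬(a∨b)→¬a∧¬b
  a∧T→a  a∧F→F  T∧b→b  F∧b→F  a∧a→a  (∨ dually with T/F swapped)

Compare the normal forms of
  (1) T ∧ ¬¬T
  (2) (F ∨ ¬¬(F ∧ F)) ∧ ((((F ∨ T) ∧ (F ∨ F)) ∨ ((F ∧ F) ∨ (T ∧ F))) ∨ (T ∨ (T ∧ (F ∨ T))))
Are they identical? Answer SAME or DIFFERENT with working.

Answer: DIFFERENT — A ⇓ T, B ⇓ F

Reduction:
Term A:
  start: T ∧ ¬¬T
  [1] ¬¬T
  [2] T

Term B:
  start: (F ∨ ¬¬(F ∧ F)) ∧ ((((F ∨ T) ∧ (F ∨ F)) ∨ ((F ∧ F) ∨ (T ∧ F))) ∨ (T ∨ (T ∧ (F ∨ T))))
  [1] ¬¬(F ∧ F) ∧ ((((F ∨ T) ∧ (F ∨ F)) ∨ ((F ∧ F) ∨ (T ∧ F))) ∨ (T ∨ (T ∧ (F ∨ T))))
  [2] (F ∧ F) ∧ ((((F ∨ T) ∧ (F ∨ F)) ∨ ((F ∧ F) ∨ (T ∧ F))) ∨ (T ∨ (T ∧ (F ∨ T))))
  [3] F ∧ ((((F ∨ T) ∧ (F ∨ F)) ∨ ((F ∧ F) ∨ (T ∧ F))) ∨ (T ∨ (T ∧ (F ∨ T))))
  [4] F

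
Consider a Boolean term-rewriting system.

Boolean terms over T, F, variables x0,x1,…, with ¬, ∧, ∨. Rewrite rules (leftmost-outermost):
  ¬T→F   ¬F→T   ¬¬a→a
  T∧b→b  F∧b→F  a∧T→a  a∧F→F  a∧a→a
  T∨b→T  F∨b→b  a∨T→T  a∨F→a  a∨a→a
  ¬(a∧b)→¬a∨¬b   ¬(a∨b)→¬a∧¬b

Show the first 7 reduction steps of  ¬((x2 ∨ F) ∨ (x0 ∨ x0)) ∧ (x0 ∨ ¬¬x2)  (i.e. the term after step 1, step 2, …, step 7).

Answer: after 7 steps: (¬x2 ∧ ¬x0) ∧ (x0 ∨ x2)

Derivation:
  start: ¬((x2 ∨ F) ∨ (x0 ∨ x0)) ∧ (x0 ∨ ¬¬x2)
  [1] (¬(x2 ∨ F) ∧ ¬(x0 ∨ x0)) ∧ (x0 ∨ ¬¬x2)
  [2] ((¬x2 ∧ ¬F) ∧ ¬(x0 ∨ x0)) ∧ (x0 ∨ ¬¬x2)
  [3] ((¬x2 ∧ T) ∧ ¬(x0 ∨ x0)) ∧ (x0 ∨ ¬¬x2)
  [4] (¬x2 ∧ ¬(x0 ∨ x0)) ∧ (x0 ∨ ¬¬x2)
  [5] (¬x2 ∧ (¬x0 ∧ ¬x0)) ∧ (x0 ∨ ¬¬x2)
  [6] (¬x2 ∧ ¬x0) ∧ (x0 ∨ ¬¬x2)
  [7] (¬x2 ∧ ¬x0) ∧ (x0 ∨ x2)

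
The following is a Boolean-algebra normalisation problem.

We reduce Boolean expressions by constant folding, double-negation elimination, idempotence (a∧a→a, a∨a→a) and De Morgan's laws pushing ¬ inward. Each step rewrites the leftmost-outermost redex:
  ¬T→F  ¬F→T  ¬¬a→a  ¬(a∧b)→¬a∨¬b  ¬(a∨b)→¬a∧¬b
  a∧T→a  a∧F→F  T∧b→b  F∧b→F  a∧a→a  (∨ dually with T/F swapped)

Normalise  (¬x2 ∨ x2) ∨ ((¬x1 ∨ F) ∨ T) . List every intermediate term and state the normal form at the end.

Answer: normal form = T  (in 2 steps)

Working:
  start: (¬x2 ∨ x2) ∨ ((¬x1 ∨ F) ∨ T)
  [1] (¬x2 ∨ x2) ∨ T
  [2] T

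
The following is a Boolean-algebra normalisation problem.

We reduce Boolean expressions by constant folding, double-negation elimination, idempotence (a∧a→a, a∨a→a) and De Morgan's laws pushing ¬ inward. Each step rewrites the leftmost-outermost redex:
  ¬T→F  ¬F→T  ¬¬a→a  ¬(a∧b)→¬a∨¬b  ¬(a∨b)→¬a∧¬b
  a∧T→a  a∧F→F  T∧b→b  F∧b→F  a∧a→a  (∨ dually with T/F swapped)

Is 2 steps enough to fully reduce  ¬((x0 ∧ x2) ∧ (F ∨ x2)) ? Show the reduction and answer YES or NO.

  start: ¬((x0 ∧ x2) ∧ (F ∨ x2))
  step 1: ¬(x0 ∧ x2) ∨ ¬(F ∨ x2)
  step 2: (¬x0 ∨ ¬x2) ∨ ¬(F ∨ x2)

Answer: NO — after 2 steps the term is (¬x0 ∨ ¬x2) ∨ ¬(F ∨ x2), not yet normal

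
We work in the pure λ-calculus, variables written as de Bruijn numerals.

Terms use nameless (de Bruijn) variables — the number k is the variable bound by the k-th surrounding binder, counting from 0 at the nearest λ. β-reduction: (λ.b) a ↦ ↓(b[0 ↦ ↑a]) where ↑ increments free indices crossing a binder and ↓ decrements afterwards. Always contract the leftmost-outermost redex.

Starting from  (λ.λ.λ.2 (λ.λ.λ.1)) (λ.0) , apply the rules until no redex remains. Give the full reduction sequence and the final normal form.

Answer: normal form = λ.λ.λ.λ.λ.1  (in 2 steps)

Working:
  start: (λ.λ.λ.2 (λ.λ.λ.1)) (λ.0)
  [1] λ.λ.(λ.0) (λ.λ.λ.1)
  [2] λ.λ.λ.λ.λ.1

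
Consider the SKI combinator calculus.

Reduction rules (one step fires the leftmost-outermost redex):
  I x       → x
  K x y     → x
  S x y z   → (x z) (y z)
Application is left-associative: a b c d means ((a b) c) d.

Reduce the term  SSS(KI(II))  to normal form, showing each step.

Answer: normal form = SI(SI)  (in 3 steps)

Derivation:
  start: SSS(KI(II))
  step 1: S(KI(II))(S(KI(II)))
  step 2: SI(S(KI(II)))
  step 3: SI(SI)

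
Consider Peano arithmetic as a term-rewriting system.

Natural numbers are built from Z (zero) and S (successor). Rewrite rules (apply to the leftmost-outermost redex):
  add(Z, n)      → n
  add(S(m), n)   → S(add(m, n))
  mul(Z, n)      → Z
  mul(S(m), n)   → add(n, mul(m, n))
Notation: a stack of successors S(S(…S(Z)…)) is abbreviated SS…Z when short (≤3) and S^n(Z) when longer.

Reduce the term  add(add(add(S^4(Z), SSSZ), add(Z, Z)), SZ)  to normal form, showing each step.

  start: add(add(add(S^4(Z), SSSZ), add(Z, Z)), SZ)
  step 1: add(add(S(add(SSSZ, SSSZ)), add(Z, Z)), SZ)
  step 2: add(S(add(add(SSSZ, SSSZ), add(Z, Z))), SZ)
  step 3: S(add(add(add(SSSZ, SSSZ), add(Z, Z)), SZ))
  step 4: S(add(add(S(add(SSZ, SSSZ)), add(Z, Z)), SZ))
  step 5: S(add(S(add(add(SSZ, SSSZ), add(Z, Z))), SZ))
  step 6: S(S(add(add(add(SSZ, SSSZ), add(Z, Z)), SZ)))
  step 7: S(S(add(add(S(add(SZ, SSSZ)), add(Z, Z)), SZ)))
  step 8: S(S(add(S(add(add(SZ, SSSZ), add(Z, Z))), SZ)))
  step 9: S(S(S(add(add(add(SZ, SSSZ), add(Z, Z)), SZ))))
  step 10: S(S(S(add(add(S(add(Z, SSSZ)), add(Z, Z)), SZ))))
  step 11: S(S(S(add(S(add(add(Z, SSSZ), add(Z, Z))), SZ))))
  step 12: S(S(S(S(add(add(add(Z, SSSZ), add(Z, Z)), SZ)))))
  step 13: S(S(S(S(add(add(SSSZ, add(Z, Z)), SZ)))))
  step 14: S(S(S(S(add(S(add(SSZ, add(Z, Z))), SZ)))))
  step 15: S(S(S(S(S(add(add(SSZ, add(Z, Z)), SZ))))))
  step 16: S(S(S(S(S(add(S(add(SZ, add(Z, Z))), SZ))))))
  step 17: S(S(S(S(S(S(add(add(SZ, add(Z, Z)), SZ)))))))
  step 18: S(S(S(S(S(S(add(S(add(Z, add(Z, Z))), SZ)))))))
  step 19: S(S(S(S(S(S(S(add(add(Z, add(Z, Z)), SZ))))))))
  step 20: S(S(S(S(S(S(S(add(add(Z, Z), SZ))))))))
  step 21: S(S(S(S(S(S(S(add(Z, SZ))))))))
  step 22: S^8(Z)

Answer: normal form = S^8(Z)  (in 22 steps)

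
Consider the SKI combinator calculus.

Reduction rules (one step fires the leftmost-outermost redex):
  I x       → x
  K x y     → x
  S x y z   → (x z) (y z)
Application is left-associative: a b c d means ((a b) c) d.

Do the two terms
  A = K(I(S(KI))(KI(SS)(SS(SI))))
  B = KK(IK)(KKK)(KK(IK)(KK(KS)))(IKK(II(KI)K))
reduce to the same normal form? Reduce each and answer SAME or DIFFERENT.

Term A:
  start: K(I(S(KI))(KI(SS)(SS(SI))))
  step 1: K(S(KI)(KI(SS)(SS(SI))))
  step 2: K(S(KI)(I(SS(SI))))
  step 3: K(S(KI)(SS(SI)))

Term B:
  start: KK(IK)(KKK)(KK(IK)(KK(KS)))(IKK(II(KI)K))
  step 1: K(KKK)(KK(IK)(KK(KS)))(IKK(II(KI)K))
  step 2: KKK(IKK(II(KI)K))
  step 3: K(IKK(II(KI)K))
  step 4: K(KK(II(KI)K))
  step 5: KK

Answer: DIFFERENT — A ⇓ K(S(KI)(SS(SI))), B ⇓ KK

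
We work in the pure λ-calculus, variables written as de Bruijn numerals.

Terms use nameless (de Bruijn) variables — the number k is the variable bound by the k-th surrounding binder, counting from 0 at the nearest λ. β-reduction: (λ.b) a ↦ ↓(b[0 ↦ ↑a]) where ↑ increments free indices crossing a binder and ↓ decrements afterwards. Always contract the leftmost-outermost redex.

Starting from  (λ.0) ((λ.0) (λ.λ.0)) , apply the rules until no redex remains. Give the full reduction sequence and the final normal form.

  start: (λ.0) ((λ.0) (λ.λ.0))
  →1  (λ.0) (λ.λ.0)
  →2  λ.λ.0

Answer: normal form = λ.λ.0  (in 2 steps)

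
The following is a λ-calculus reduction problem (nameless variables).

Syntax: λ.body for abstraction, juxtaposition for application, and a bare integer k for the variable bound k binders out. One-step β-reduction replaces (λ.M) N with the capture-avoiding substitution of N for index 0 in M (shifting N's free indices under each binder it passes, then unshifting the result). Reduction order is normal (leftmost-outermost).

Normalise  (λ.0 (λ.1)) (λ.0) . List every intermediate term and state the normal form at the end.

Answer: normal form = λ.λ.0  (in 2 steps)

Derivation:
  start: (λ.0 (λ.1)) (λ.0)
  step 1: (λ.0) (λ.λ.0)
  step 2: λ.λ.0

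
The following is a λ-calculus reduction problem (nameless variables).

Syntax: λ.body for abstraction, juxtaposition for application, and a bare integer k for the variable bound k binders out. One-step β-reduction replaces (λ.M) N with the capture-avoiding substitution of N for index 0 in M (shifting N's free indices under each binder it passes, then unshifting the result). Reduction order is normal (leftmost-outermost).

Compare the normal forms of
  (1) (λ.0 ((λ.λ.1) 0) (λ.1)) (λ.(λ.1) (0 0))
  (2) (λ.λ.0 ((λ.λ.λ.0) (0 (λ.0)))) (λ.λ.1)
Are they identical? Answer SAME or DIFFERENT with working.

Term A:
  start: (λ.0 ((λ.λ.1) 0) (λ.1)) (λ.(λ.1) (0 0))
  [1] (λ.(λ.1) (0 0)) ((λ.λ.1) (λ.(λ.1) (0 0))) (λ.λ.(λ.1) (0 0))
  [2] (λ.(λ.λ.1) (λ.(λ.1) (0 0))) ((λ.λ.1) (λ.(λ.1) (0 0)) ((λ.λ.1) (λ.(λ.1) (0 0)))) (λ.λ.(λ.1) (0 0))
  [3] (λ.λ.1) (λ.(λ.1) (0 0)) (λ.λ.(λ.1) (0 0))
  [4] (λ.λ.(λ.1) (0 0)) (λ.λ.(λ.1) (0 0))
  [5] λ.(λ.1) (0 0)
  [6] λ.0

Term B:
  start: (λ.λ.0 ((λ.λ.λ.0) (0 (λ.0)))) (λ.λ.1)
  [1] λ.0 ((λ.λ.λ.0) (0 (λ.0)))
  [2] λ.0 (λ.λ.0)

Answer: DIFFERENT — A ⇓ λ.0, B ⇓ λ.0 (λ.λ.0)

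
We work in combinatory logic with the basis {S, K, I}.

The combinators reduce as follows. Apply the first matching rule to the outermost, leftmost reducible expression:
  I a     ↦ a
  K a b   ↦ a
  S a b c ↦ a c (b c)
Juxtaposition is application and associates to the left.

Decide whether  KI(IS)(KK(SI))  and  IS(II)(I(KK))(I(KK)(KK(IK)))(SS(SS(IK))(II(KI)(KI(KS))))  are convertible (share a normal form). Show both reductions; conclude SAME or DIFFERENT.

Term A:
  start: KI(IS)(KK(SI))
  →1  I(KK(SI))
  →2  KK(SI)
  →3  K

Term B:
  start: IS(II)(I(KK))(I(KK)(KK(IK)))(SS(SS(IK))(II(KI)(KI(KS))))
  →1  S(II)(I(KK))(I(KK)(KK(IK)))(SS(SS(IK))(II(KI)(KI(KS))))
  →2  II(I(KK)(KK(IK)))(I(KK)(I(KK)(KK(IK))))(SS(SS(IK))(II(KI)(KI(KS))))
  →3  I(I(KK)(KK(IK)))(I(KK)(I(KK)(KK(IK))))(SS(SS(IK))(II(KI)(KI(KS))))
  →4  I(KK)(KK(IK))(I(KK)(I(KK)(KK(IK))))(SS(SS(IK))(II(KI)(KI(KS))))
  →5  KK(KK(IK))(I(KK)(I(KK)(KK(IK))))(SS(SS(IK))(II(KI)(KI(KS))))
  →6  K(I(KK)(I(KK)(KK(IK))))(SS(SS(IK))(II(KI)(KI(KS))))
  →7  I(KK)(I(KK)(KK(IK)))
  →8  KK(I(KK)(KK(IK)))
  →9  K

Answer: SAME — A ⇓ K, B ⇓ K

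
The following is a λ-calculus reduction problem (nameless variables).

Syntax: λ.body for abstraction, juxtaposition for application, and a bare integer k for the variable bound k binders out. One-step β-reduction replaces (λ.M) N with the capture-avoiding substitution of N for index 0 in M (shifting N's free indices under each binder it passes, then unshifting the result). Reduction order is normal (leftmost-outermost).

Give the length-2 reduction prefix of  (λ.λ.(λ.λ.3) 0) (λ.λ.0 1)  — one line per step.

Answer: after 2 steps: λ.λ.λ.λ.0 1

Working:
  start: (λ.λ.(λ.λ.3) 0) (λ.λ.0 1)
  →1  λ.(λ.λ.λ.λ.0 1) 0
  →2  λ.λ.λ.λ.0 1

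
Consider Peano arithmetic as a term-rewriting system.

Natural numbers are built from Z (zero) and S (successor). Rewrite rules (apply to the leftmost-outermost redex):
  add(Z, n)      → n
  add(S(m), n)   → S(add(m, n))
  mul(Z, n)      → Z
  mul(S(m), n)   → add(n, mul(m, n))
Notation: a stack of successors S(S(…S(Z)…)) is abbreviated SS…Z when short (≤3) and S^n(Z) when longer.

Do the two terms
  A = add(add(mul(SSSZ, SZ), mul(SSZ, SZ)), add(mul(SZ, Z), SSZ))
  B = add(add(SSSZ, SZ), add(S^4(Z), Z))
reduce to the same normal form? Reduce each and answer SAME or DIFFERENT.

Term A:
  start: add(add(mul(SSSZ, SZ), mul(SSZ, SZ)), add(mul(SZ, Z), SSZ))
  →1  add(add(add(SZ, mul(SSZ, SZ)), mul(SSZ, SZ)), add(mul(SZ, Z), SSZ))
  →2  add(add(S(add(Z, mul(SSZ, SZ))), mul(SSZ, SZ)), add(mul(SZ, Z), SSZ))
  →3  add(S(add(add(Z, mul(SSZ, SZ)), mul(SSZ, SZ))), add(mul(SZ, Z), SSZ))
  →4  S(add(add(add(Z, mul(SSZ, SZ)), mul(SSZ, SZ)), add(mul(SZ, Z), SSZ)))
  →5  S(add(add(mul(SSZ, SZ), mul(SSZ, SZ)), add(mul(SZ, Z), SSZ)))
  →6  S(add(add(add(SZ, mul(SZ, SZ)), mul(SSZ, SZ)), add(mul(SZ, Z), SSZ)))
  →7  S(add(add(S(add(Z, mul(SZ, SZ))), mul(SSZ, SZ)), add(mul(SZ, Z), SSZ)))
  →8  S(add(S(add(add(Z, mul(SZ, SZ)), mul(SSZ, SZ))), add(mul(SZ, Z), SSZ)))
  →9  S(S(add(add(add(Z, mul(SZ, SZ)), mul(SSZ, SZ)), add(mul(SZ, Z), SSZ))))
  →10  S(S(add(add(mul(SZ, SZ), mul(SSZ, SZ)), add(mul(SZ, Z), SSZ))))
  →11  S(S(add(add(add(SZ, mul(Z, SZ)), mul(SSZ, SZ)), add(mul(SZ, Z), SSZ))))
  →12  S(S(add(add(S(add(Z, mul(Z, SZ))), mul(SSZ, SZ)), add(mul(SZ, Z), SSZ))))
  →13  S(S(add(S(add(add(Z, mul(Z, SZ)), mul(SSZ, SZ))), add(mul(SZ, Z), SSZ))))
  →14  S(S(S(add(add(add(Z, mul(Z, SZ)), mul(SSZ, SZ)), add(mul(SZ, Z), SSZ)))))
  →15  S(S(S(add(add(mul(Z, SZ), mul(SSZ, SZ)), add(mul(SZ, Z), SSZ)))))
  →16  S(S(S(add(add(Z, mul(SSZ, SZ)), add(mul(SZ, Z), SSZ)))))
  →17  S(S(S(add(mul(SSZ, SZ), add(mul(SZ, Z), SSZ)))))
  →18  S(S(S(add(add(SZ, mul(SZ, SZ)), add(mul(SZ, Z), SSZ)))))
  →19  S(S(S(add(S(add(Z, mul(SZ, SZ))), add(mul(SZ, Z), SSZ)))))
  →20  S(S(S(S(add(add(Z, mul(SZ, SZ)), add(mul(SZ, Z), SSZ))))))
  →21  S(S(S(S(add(mul(SZ, SZ), add(mul(SZ, Z), SSZ))))))
  →22  S(S(S(S(add(add(SZ, mul(Z, SZ)), add(mul(SZ, Z), SSZ))))))
  →23  S(S(S(S(add(S(add(Z, mul(Z, SZ))), add(mul(SZ, Z), SSZ))))))
  →24  S(S(S(S(S(add(add(Z, mul(Z, SZ)), add(mul(SZ, Z), SSZ)))))))
  →25  S(S(S(S(S(add(mul(Z, SZ), add(mul(SZ, Z), SSZ)))))))
  →26  S(S(S(S(S(add(Z, add(mul(SZ, Z), SSZ)))))))
  →27  S(S(S(S(S(add(mul(SZ, Z), SSZ))))))
  →28  S(S(S(S(S(add(add(Z, mul(Z, Z)), SSZ))))))
  →29  S(S(S(S(S(add(mul(Z, Z), SSZ))))))
  →30  S(S(S(S(S(add(Z, SSZ))))))
  →31  S^7(Z)

Term B:
  start: add(add(SSSZ, SZ), add(S^4(Z), Z))
  →1  add(S(add(SSZ, SZ)), add(S^4(Z), Z))
  →2  S(add(add(SSZ, SZ), add(S^4(Z), Z)))
  →3  S(add(S(add(SZ, SZ)), add(S^4(Z), Z)))
  →4  S(S(add(add(SZ, SZ), add(S^4(Z), Z))))
  →5  S(S(add(S(add(Z, SZ)), add(S^4(Z), Z))))
  →6  S(S(S(add(add(Z, SZ), add(S^4(Z), Z)))))
  →7  S(S(S(add(SZ, add(S^4(Z), Z)))))
  →8  S(S(S(S(add(Z, add(S^4(Z), Z))))))
  →9  S(S(S(S(add(S^4(Z), Z)))))
  →10  S(S(S(S(S(add(SSSZ, Z))))))
  →11  S(S(S(S(S(S(add(SSZ, Z)))))))
  →12  S(S(S(S(S(S(S(add(SZ, Z))))))))
  →13  S(S(S(S(S(S(S(S(add(Z, Z)))))))))
  →14  S^8(Z)

Answer: DIFFERENT — A ⇓ S^7(Z), B ⇓ S^8(Z)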